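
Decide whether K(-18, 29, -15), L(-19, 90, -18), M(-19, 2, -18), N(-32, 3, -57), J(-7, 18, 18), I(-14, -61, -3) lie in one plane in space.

Yes

The plane through K, L, M has normal n = KL × KM = (-264, 0, 88) and equation n·P = 3432.
Checking the remaining points: n·N = 3432, n·J = 3432, n·I = 3432.
All equal 3432, so all 6 points lie in one plane.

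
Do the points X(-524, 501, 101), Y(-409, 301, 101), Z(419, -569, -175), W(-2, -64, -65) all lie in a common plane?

With X as base: XY = (115, -200, 0), XZ = (943, -1070, -276), XW = (522, -565, -166).
XZ × XW = (21680, 12466, 25745).
XY · (XZ × XW) = 0.
The scalar triple product vanishes, so the four points are coplanar.

Yes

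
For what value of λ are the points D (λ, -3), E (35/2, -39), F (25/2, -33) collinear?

-25/2

The three points are collinear iff det[DE; DF] = 0.
This determinant is linear in λ: (-6)λ + (-75) = 0, so λ = -25/2.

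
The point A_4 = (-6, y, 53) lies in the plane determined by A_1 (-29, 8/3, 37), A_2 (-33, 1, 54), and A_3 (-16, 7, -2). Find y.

14/3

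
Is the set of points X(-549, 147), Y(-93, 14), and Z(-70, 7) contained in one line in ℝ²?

XY = (456, -133), XZ = (479, -140).
det[XY; XZ] = (456)(-140) − (-133)(479) = -133.
The determinant is nonzero, so they are not collinear.

No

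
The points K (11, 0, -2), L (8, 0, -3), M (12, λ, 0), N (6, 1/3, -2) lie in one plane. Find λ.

1/3

Normal to plane KLN: n = (1/3, 5, -1); plane equation n·P = 17/3.
Requiring n·M = 17/3: (5)λ + (4) = 17/3.
So λ = 1/3.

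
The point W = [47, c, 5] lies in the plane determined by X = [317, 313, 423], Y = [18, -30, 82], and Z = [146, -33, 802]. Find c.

32

A normal to the plane is n = XY × XZ = (-247983, 171632, 44801).
W lies in the plane iff n · XW = 0.
This gives (171632)c + (-5492224) = 0, so c = 32.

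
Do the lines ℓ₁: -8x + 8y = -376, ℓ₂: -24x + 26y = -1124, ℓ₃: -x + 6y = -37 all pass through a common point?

Yes

Intersecting ℓ₁ and ℓ₂: solving the 2×2 system gives (x, y) = (49, 2).
Substitute into ℓ₃: (-1)(49) + (6)(2) = -37.
This equals -37, so (49, 2) lies on all three lines and they are concurrent.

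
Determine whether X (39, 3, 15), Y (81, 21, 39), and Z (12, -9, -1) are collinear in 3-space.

No

XY = (42, 18, 24), XZ = (-27, -12, -16).
XY × XZ = (0, 24, -18).
The cross product is nonzero, so the points do not lie on one line.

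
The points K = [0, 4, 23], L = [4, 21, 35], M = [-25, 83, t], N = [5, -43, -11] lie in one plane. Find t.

Normal to plane KLN: n = (-14, 196, -273); plane equation n·P = -5495.
Requiring n·M = -5495: (-273)t + (16618) = -5495.
So t = 81.

81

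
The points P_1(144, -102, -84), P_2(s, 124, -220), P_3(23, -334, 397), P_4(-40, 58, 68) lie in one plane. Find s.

Normal to plane P_1P_3P_4: n = (-112224, -70112, -62048); plane equation n·P = -3796800.
Requiring n·P_2 = -3796800: (-112224)s + (4956672) = -3796800.
So s = 78.

78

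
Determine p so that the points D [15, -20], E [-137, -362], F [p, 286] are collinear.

The three points are collinear iff det[DE; DF] = 0.
This determinant is linear in p: (342)p + (-51642) = 0, so p = 151.

151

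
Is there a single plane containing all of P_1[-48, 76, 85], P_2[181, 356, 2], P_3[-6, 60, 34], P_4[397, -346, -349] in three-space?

The four points are coplanar iff the 3×3 determinant with rows P_1P_2, P_1P_3, P_1P_4 is zero.
Rows: (229, 280, -83), (42, -16, -51), (445, -422, -434).
Expanding along the first row: (229)(-14578) − (280)(4467) + (-83)(-10604) = -3708990.
Nonzero ⇒ not coplanar.

No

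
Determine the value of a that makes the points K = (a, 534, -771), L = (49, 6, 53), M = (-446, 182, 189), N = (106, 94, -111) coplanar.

181

The points are coplanar iff KL · (KM × KN) = 0.
Expanding, this is linear in a: (40832)a + (-7390592) = 0.
So a = 181.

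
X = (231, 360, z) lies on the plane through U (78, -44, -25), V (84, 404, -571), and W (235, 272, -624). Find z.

-724

The plane through U, V, W has equation −95816x − 82128y − 68440z = -2149016.
Substituting X: (-68440)z + (-51699576) = -2149016, so z = -724.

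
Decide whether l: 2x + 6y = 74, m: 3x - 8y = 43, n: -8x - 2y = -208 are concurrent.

Yes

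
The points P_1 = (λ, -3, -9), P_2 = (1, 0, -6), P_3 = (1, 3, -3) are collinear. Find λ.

Direction P_2P_3 = (0, 3, 3). From the y-coordinate of P_1, the parameter along the line is τ = (-3 − 0)/3 = -1.
Then λ = 1 + (-1)·(0) = 1.

1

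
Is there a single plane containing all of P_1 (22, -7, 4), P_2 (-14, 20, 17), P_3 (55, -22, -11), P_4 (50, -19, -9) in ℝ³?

No

The four points are coplanar iff the 3×3 determinant with rows P_1P_2, P_1P_3, P_1P_4 is zero.
Rows: (-36, 27, 13), (33, -15, -15), (28, -12, -13).
Expanding along the first row: (-36)(15) − (27)(-9) + (13)(24) = 15.
Nonzero ⇒ not coplanar.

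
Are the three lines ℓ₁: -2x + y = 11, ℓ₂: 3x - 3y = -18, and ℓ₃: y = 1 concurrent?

Yes

The three lines meet at one point iff the augmented coefficient matrix [aᵢ bᵢ cᵢ] has rank < 3, i.e. its determinant vanishes.
Here the determinant is 0.
It vanishes, so the lines are concurrent at (-5, 1).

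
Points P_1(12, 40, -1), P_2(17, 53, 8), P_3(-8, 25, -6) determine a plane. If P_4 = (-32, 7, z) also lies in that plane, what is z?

A normal to the plane is n = P_1P_2 × P_1P_3 = (70, -155, 185).
P_4 lies in the plane iff n · P_1P_4 = 0.
This gives (185)z + (2220) = 0, so z = -12.

-12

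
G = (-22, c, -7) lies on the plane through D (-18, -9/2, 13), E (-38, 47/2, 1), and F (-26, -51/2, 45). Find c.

33/2

Coplanarity requires DE · (DF × DG) = 0.
DE = (-20, 28, -12), DF = (-8, -21, 32); the triple product is linear in c with coefficient 736 and constant term -12144.
Setting it to zero: c = 33/2.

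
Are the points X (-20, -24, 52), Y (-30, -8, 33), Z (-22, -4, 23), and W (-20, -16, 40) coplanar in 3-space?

Yes

A normal to the plane through X, Y, Z is n = XY × XZ = (-84, -252, -168).
The plane has equation n·P = -1008. For W: n·W = -1008.
Equal, so W lies in the plane and all four are coplanar.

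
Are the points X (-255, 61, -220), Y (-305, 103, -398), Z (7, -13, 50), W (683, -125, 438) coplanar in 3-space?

No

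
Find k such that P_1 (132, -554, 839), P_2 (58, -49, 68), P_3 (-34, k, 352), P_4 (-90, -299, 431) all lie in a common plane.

-243

Normal to plane P_1P_2P_4: n = (-9435, 140970, 93240); plane equation n·P = -1114440.
Requiring n·P_3 = -1114440: (140970)k + (33141270) = -1114440.
So k = -243.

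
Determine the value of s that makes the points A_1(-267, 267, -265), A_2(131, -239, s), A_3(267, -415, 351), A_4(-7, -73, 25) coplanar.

197

The points are coplanar iff A_1A_2 · (A_1A_3 × A_1A_4) = 0.
Expanding, this is linear in s: (-4240)s + (835280) = 0.
So s = 197.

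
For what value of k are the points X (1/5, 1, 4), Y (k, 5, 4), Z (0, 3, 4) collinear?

Direction XZ = (-1/5, 2, 0). From the y-coordinate of Y, the parameter along the line is τ = (5 − 1)/2 = 2.
Then k = 1/5 + 2·(-1/5) = -1/5.

-1/5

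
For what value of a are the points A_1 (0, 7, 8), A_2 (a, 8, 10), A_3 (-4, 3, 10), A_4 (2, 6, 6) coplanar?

-2

The points are coplanar iff A_1A_2 · (A_1A_3 × A_1A_4) = 0.
Expanding, this is linear in a: (10)a + (20) = 0.
So a = -2.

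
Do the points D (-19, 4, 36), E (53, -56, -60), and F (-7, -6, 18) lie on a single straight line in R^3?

DE = (72, -60, -96), DF = (12, -10, -18).
DE × DF = (120, 144, 0).
The cross product is nonzero, so the points do not lie on one line.

No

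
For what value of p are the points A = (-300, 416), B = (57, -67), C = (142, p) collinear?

Collinearity: (C − A) must be parallel to (B − A) = (357, -483).
Cross-multiplying the components: (p − 416)·(357) = (442)·(-483).
Solving gives p = -182.

-182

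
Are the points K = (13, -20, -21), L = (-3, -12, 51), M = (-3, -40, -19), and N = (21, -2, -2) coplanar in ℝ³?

The four points are coplanar iff the 3×3 determinant with rows KL, KM, KN is zero.
Rows: (-16, 8, 72), (-16, -20, 2), (8, 18, 19).
Expanding along the first row: (-16)(-416) − (8)(-320) + (72)(-128) = 0.
Zero determinant ⇒ coplanar.

Yes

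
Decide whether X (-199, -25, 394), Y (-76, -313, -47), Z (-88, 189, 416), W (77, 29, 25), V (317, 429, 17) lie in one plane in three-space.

The plane through X, Y, Z has normal n = XY × XZ = (88038, -51657, 58290) and equation n·P = 6738123.
Checking the remaining points: n·W = 6738123, n·V = 6738123.
All equal 6738123, so all 5 points lie in one plane.

Yes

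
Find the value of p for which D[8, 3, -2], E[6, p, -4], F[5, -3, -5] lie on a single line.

-1

Collinearity requires DE × DF = 0; each component is linear in p.
The x-component gives (-3)p + (-3) = 0, so p = -1.
The remaining components then also vanish.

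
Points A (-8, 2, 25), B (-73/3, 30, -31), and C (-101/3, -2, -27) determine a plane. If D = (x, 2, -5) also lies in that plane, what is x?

-22

Coplanarity requires AB · (AC × AD) = 0.
AB = (-49/3, 28, -56), AC = (-77/3, -4, -52); the triple product is linear in x with coefficient -1680 and constant term -36960.
Setting it to zero: x = -22.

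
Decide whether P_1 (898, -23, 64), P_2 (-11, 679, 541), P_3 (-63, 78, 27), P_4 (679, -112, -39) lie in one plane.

Yes

A normal to the plane through P_1, P_2, P_3 is n = P_1P_2 × P_1P_3 = (-74151, -492030, 582813).
The plane has equation n·P = -17970876. For P_4: n·P_4 = -17970876.
Equal, so P_4 lies in the plane and all four are coplanar.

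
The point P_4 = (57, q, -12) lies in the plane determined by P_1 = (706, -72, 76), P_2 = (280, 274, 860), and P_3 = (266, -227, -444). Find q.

-39

A normal to the plane is n = P_1P_2 × P_1P_3 = (-58400, -566480, 218270).
P_4 lies in the plane iff n · P_1P_4 = 0.
This gives (-566480)q + (-22092720) = 0, so q = -39.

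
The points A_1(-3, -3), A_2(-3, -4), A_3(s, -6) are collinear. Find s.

-3

The three points are collinear iff det[A_1A_2; A_1A_3] = 0.
This determinant is linear in s: (1)s + (3) = 0, so s = -3.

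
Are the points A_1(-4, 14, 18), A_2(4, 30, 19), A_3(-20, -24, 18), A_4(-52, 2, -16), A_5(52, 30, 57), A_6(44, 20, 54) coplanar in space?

Yes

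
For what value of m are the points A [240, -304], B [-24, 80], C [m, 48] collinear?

Collinearity: (C − A) must be parallel to (B − A) = (-264, 384).
Cross-multiplying the components: (m − 240)·(384) = (352)·(-264).
Solving gives m = -2.

-2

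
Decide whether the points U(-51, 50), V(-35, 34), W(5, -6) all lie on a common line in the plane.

Yes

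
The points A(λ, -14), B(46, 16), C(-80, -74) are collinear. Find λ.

4

Collinearity: (A − B) must be parallel to (C − B) = (-126, -90).
Cross-multiplying the components: (λ − 46)·(-90) = (-30)·(-126).
Solving gives λ = 4.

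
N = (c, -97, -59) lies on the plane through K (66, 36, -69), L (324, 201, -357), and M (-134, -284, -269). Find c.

-54

A normal to the plane is n = KL × KM = (-125160, 109200, -49560).
N lies in the plane iff n · KN = 0.
This gives (-125160)c + (-6758640) = 0, so c = -54.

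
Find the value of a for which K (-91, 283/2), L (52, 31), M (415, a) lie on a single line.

-499/2

The three points are collinear iff det[KL; KM] = 0.
This determinant is linear in a: (143)a + (71357/2) = 0, so a = -499/2.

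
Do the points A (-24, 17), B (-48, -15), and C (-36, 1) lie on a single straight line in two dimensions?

AB = (-24, -32), AC = (-12, -16).
Twice the signed area of △ABC is (-24)(-16) − (-32)(-12) = 0.
The triangle is degenerate (zero area), so the points are collinear.

Yes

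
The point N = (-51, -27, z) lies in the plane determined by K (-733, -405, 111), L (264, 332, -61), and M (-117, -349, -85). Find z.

The plane through K, L, M has equation −134820x + 89460y − 398160z = 18396000.
Substituting N: (-398160)z + (4460400) = 18396000, so z = -35.

-35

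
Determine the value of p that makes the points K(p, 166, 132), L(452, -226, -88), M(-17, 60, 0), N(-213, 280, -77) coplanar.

-304

The points are coplanar iff KL · (KM × KN) = 0.
Expanding, this is linear in p: (41382)p + (12580128) = 0.
So p = -304.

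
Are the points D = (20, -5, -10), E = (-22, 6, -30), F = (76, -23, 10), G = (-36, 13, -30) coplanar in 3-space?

Yes

A normal to the plane through D, E, F is n = DE × DF = (-140, -280, 140).
The plane has equation n·P = -2800. For G: n·G = -2800.
Equal, so G lies in the plane and all four are coplanar.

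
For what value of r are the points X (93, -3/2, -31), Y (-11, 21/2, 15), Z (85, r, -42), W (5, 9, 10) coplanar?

Normal to plane XYW: n = (9, 216, -36); plane equation n·P = 1629.
Requiring n·Z = 1629: (216)r + (2277) = 1629.
So r = -3.

-3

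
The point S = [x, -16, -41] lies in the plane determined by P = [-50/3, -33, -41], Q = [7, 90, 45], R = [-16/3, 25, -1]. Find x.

-29/3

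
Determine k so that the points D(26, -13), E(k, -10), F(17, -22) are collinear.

Collinearity: (E − D) must be parallel to (F − D) = (-9, -9).
Cross-multiplying the components: (k − 26)·(-9) = (3)·(-9).
Solving gives k = 29.

29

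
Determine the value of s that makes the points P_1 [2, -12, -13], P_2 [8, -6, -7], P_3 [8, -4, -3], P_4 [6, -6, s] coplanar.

Normal to plane P_1P_2P_3: n = (12, -24, 12); plane equation n·P = 156.
Requiring n·P_4 = 156: (12)s + (216) = 156.
So s = -5.

-5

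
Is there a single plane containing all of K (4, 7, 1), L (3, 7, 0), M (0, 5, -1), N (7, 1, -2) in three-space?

No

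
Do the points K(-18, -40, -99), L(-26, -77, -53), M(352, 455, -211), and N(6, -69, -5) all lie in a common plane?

Yes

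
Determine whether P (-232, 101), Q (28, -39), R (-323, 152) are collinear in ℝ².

No

PQ = (260, -140), PR = (-91, 51).
Twice the signed area of △PQR is (260)(51) − (-140)(-91) = 520.
The area is nonzero, so the three points are not collinear.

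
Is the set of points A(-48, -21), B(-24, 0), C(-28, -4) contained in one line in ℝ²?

No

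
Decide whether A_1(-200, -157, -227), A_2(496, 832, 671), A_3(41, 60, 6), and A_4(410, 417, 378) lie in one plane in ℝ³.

No

The four points are coplanar iff the 3×3 determinant with rows A_1A_2, A_1A_3, A_1A_4 is zero.
Rows: (696, 989, 898), (241, 217, 233), (610, 574, 605).
Expanding along the first row: (696)(-2457) − (989)(3675) + (898)(5964) = 11025.
Nonzero ⇒ not coplanar.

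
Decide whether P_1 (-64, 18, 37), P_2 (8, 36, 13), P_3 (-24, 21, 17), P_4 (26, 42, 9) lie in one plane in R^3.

No

With P_1 as base: P_1P_2 = (72, 18, -24), P_1P_3 = (40, 3, -20), P_1P_4 = (90, 24, -28).
P_1P_3 × P_1P_4 = (396, -680, 690).
P_1P_2 · (P_1P_3 × P_1P_4) = -288.
Since -288 ≠ 0, the four points are not coplanar.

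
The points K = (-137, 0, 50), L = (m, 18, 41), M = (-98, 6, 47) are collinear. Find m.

-20

Direction KM = (39, 6, -3). From the y-coordinate of L, the parameter along the line is τ = (18 − 0)/6 = 3.
Then m = (-137) + 3·(39) = -20.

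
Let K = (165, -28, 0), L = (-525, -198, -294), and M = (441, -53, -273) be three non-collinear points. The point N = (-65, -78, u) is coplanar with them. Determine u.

-70

The plane through K, L, M has equation 39060x − 269514y + 64170z = 13991292.
Substituting N: (64170)u + (18483192) = 13991292, so u = -70.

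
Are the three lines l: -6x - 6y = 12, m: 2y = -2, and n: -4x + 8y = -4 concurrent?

Lines aᵢx + bᵢy = cᵢ with pairwise distinct directions are concurrent exactly when det[aᵢ bᵢ cᵢ] = 0.
Here the determinant is 0.
It vanishes, so the lines are concurrent at (-1, -1).

Yes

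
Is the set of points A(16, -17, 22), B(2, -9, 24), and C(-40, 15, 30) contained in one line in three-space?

Yes

AB = (-14, 8, 2), AC = (-56, 32, 8).
Each component of AC is 4 times the corresponding component of AB, so AC = 4·AB and the points are collinear.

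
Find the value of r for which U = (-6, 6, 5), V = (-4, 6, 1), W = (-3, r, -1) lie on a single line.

Direction UV = (2, 0, -4). From the x-coordinate of W, the parameter along the line is τ = (-3 − (-6))/2 = 3/2.
Then r = 6 + 3/2·(0) = 6.

6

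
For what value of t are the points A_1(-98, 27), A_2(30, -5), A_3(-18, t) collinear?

Collinearity: (A_3 − A_1) must be parallel to (A_2 − A_1) = (128, -32).
Cross-multiplying the components: (t − 27)·(128) = (80)·(-32).
Solving gives t = 7.

7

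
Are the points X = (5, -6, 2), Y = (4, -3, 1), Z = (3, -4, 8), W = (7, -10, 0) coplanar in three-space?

A normal to the plane through X, Y, Z is n = XY × XZ = (20, 8, 4).
The plane has equation n·P = 60. For W: n·W = 60.
Equal, so W lies in the plane and all four are coplanar.

Yes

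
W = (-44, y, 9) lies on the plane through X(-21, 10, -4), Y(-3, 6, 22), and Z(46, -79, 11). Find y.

Coplanarity requires XY · (XZ × XW) = 0.
XY = (18, -4, 26), XZ = (67, -89, 15); the triple product is linear in y with coefficient 1472 and constant term -83904.
Setting it to zero: y = 57.

57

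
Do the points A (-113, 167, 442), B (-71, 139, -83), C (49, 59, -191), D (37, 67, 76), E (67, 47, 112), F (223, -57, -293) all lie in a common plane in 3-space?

The plane through A, B, C has normal n = AB × AC = (-38976, -58464, 0) and equation n·P = -5359200.
Checking the remaining points: n·D = -5359200, n·E = -5359200, n·F = -5359200.
All equal -5359200, so all 6 points lie in one plane.

Yes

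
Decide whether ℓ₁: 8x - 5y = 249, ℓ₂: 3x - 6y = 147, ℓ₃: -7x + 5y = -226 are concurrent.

Yes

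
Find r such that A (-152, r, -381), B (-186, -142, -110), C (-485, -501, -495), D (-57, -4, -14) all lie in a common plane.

The points are coplanar iff AB · (AC × AD) = 0.
Expanding, this is linear in r: (20961)r + (3710097) = 0.
So r = -177.

-177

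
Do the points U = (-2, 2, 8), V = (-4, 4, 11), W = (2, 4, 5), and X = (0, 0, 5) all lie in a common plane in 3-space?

Yes

With U as base: UV = (-2, 2, 3), UW = (4, 2, -3), UX = (2, -2, -3).
UW × UX = (-12, 6, -12).
UV · (UW × UX) = 0.
The scalar triple product vanishes, so the four points are coplanar.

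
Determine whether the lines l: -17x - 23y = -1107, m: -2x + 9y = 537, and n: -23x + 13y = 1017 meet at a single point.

Yes

Intersecting l and m: solving the 2×2 system gives (x, y) = (-12, 57).
Substitute into n: (-23)(-12) + (13)(57) = 1017.
This equals 1017, so (-12, 57) lies on all three lines and they are concurrent.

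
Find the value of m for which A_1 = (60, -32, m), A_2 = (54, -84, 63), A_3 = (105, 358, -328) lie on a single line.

17

Direction A_2A_3 = (51, 442, -391). From the x-coordinate of A_1, the parameter along the line is τ = (60 − 54)/51 = 2/17.
Then m = 63 + 2/17·(-391) = 17.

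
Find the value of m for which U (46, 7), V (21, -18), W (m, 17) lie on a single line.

The three points are collinear iff det[UV; UW] = 0.
This determinant is linear in m: (25)m + (-1400) = 0, so m = 56.

56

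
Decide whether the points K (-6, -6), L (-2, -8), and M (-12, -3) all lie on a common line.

KL = (4, -2), KM = (-6, 3).
Checking proportionality: KM = -3/2·KL, so the vectors are parallel and the points are collinear.

Yes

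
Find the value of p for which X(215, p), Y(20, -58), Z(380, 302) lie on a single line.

Collinearity: (X − Y) must be parallel to (Z − Y) = (360, 360).
Cross-multiplying the components: (p − (-58))·(360) = (195)·(360).
Solving gives p = 137.

137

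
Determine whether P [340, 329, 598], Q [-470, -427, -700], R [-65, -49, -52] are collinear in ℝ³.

No

PQ = (-810, -756, -1298), PR = (-405, -378, -650).
PQ × PR = (756, -810, 0).
The cross product is nonzero, so the points do not lie on one line.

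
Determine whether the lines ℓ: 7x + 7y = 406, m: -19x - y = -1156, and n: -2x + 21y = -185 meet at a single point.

Yes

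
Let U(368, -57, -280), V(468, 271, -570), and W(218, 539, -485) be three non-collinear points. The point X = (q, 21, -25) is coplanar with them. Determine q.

58

Coplanarity requires UV · (UW × UX) = 0.
UV = (100, 328, -290), UW = (-150, 596, -205); the triple product is linear in q with coefficient 105600 and constant term -6124800.
Setting it to zero: q = 58.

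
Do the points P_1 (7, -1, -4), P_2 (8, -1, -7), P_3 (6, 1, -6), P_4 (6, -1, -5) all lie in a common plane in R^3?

No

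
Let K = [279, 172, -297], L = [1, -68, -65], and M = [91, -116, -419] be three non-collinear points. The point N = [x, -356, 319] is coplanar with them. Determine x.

-371

The plane through K, L, M has equation 96096x − 77532y + 34944z = 3096912.
Substituting N: (96096)x + (38748528) = 3096912, so x = -371.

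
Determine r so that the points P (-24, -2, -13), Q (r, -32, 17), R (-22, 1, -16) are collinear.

Direction PR = (2, 3, -3). From the y-coordinate of Q, the parameter along the line is τ = (-32 − (-2))/3 = -10.
Then r = (-24) + (-10)·(2) = -44.

-44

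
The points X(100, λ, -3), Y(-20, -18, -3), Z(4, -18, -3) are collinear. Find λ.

-18

Collinearity requires XY × XZ = 0; each component is linear in λ.
The z-component gives (24)λ + (432) = 0, so λ = -18.
The remaining components then also vanish.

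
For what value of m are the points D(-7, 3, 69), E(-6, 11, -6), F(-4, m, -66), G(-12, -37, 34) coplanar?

27

The points are coplanar iff DE · (DF × DG) = 0.
Expanding, this is linear in m: (-410)m + (11070) = 0.
So m = 27.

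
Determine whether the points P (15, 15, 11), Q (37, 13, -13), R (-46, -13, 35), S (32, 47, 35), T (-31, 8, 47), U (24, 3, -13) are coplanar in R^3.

The plane through P, Q, R has normal n = PQ × PR = (-720, 936, -738) and equation n·X = -4878.
Checking the remaining points: n·S = -4878, n·T = -4878, n·U = -4878.
All equal -4878, so all 6 points lie in one plane.

Yes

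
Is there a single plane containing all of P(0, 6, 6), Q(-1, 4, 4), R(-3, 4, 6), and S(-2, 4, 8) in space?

No

The four points are coplanar iff the 3×3 determinant with rows PQ, PR, PS is zero.
Rows: (-1, -2, -2), (-3, -2, 0), (-2, -2, 2).
Expanding along the first row: (-1)(-4) − (-2)(-6) + (-2)(2) = -12.
Nonzero ⇒ not coplanar.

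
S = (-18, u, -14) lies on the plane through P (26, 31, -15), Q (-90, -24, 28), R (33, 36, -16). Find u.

Coplanarity requires PQ · (PR × PS) = 0.
PQ = (-116, -55, 43), PR = (7, 5, -1); the triple product is linear in u with coefficient 185 and constant term 1110.
Setting it to zero: u = -6.

-6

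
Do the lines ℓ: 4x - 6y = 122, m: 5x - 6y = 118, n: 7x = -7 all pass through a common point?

Intersecting ℓ and m: solving the 2×2 system gives (x, y) = (-4, -23).
Substitute into n: (7)(-4) + (0)(-23) = -28.
But n requires -7 ≠ -28, so the three lines have no common point.

No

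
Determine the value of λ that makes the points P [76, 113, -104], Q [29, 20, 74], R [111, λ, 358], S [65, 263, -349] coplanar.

-174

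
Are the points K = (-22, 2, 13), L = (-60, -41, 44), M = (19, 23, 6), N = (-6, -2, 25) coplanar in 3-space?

No

A normal to the plane through K, L, M is n = KL × KM = (-350, 1005, 965).
The plane has equation n·P = 22255. For N: n·N = 24215.
24215 ≠ 22255, so N is off the plane.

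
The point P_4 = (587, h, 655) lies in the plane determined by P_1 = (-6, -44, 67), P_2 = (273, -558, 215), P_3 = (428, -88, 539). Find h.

A normal to the plane is n = P_1P_2 × P_1P_3 = (-236096, -67456, 210800).
P_4 lies in the plane iff n · P_1P_4 = 0.
This gives (-67456)h + (-19022592) = 0, so h = -282.

-282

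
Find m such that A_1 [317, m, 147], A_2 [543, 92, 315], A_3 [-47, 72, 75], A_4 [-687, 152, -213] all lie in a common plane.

364

Coplanarity ⇔ det[A_1A_2; A_1A_3; A_1A_4] = 0.
Expanding, this is linear in m: (16320)m + (-5940480) = 0.
So m = 364.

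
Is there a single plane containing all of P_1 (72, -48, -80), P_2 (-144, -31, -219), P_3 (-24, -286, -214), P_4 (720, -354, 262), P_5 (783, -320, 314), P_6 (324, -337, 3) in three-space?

Yes

The plane through P_1, P_2, P_3 has normal n = P_1P_2 × P_1P_3 = (-35360, -15600, 53040) and equation n·P = -6040320.
Checking the remaining points: n·P_4 = -6040320, n·P_5 = -6040320, n·P_6 = -6040320.
All equal -6040320, so all 6 points lie in one plane.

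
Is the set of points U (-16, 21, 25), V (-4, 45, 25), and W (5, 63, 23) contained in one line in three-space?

UV = (12, 24, 0), UW = (21, 42, -2).
Comparing components 2 and 3: (24)(-2) − (0)(42) = -48 ≠ 0, so UV and UW are not parallel and the points are not collinear.

No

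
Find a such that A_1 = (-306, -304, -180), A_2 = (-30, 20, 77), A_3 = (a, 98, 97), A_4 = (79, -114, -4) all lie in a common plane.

-333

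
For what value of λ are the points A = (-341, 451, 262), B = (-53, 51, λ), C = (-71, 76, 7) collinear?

Direction AC = (270, -375, -255). From the x-coordinate of B, the parameter along the line is τ = (-53 − (-341))/270 = 16/15.
Then λ = 262 + 16/15·(-255) = -10.

-10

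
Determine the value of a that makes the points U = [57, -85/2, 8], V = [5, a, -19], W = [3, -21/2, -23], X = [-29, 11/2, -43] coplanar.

Normal to plane UWX: n = (-144, -88, 160); plane equation n·P = -3188.
Requiring n·V = -3188: (-88)a + (-3760) = -3188.
So a = -13/2.

-13/2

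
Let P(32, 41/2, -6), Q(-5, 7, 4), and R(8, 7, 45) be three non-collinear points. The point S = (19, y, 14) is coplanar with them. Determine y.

The plane through P, Q, R has equation −(1107/2)x + 1647y + (351/2)z = 29997/2.
Substituting S: (1647)y + (-16119/2) = 29997/2, so y = 14.

14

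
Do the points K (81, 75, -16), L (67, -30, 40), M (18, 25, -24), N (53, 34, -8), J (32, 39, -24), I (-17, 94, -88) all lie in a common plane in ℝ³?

Yes

The plane through K, L, M has normal n = KL × KM = (3640, -3640, -5915) and equation n·P = 116480.
Checking the remaining points: n·N = 116480, n·J = 116480, n·I = 116480.
All equal 116480, so all 6 points lie in one plane.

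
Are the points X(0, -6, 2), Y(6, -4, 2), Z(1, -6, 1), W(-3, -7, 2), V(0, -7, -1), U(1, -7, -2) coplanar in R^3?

The plane through X, Y, Z has normal n = XY × XZ = (-2, 6, -2) and equation n·P = -40.
Checking the remaining points: n·W = -40, n·V = -40, n·U = -40.
All equal -40, so all 6 points lie in one plane.

Yes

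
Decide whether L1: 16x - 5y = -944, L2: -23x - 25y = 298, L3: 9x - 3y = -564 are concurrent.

Intersecting L1 and L2: solving the 2×2 system gives (x, y) = (-5018/103, 16944/515).
Substitute into L3: (9)(-5018/103) + (-3)(16944/515) = -276642/515.
But L3 requires -564 ≠ -276642/515, so the three lines have no common point.

No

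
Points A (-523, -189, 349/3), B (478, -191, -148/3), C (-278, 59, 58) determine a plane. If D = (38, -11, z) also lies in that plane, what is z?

32/3

Coplanarity requires AB · (AC × AD) = 0.
AB = (1001, -2, -497/3), AC = (245, 248, -175/3); the triple product is linear in z with coefficient 248738 and constant term -7959616/3.
Setting it to zero: z = 32/3.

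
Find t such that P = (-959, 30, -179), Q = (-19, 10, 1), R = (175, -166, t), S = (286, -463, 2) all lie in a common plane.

17

Coplanarity ⇔ det[PQ; PR; PS] = 0.
Expanding, this is linear in t: (438520)t + (-7454840) = 0.
So t = 17.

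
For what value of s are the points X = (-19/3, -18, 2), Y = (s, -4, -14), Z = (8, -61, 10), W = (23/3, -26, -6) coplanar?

5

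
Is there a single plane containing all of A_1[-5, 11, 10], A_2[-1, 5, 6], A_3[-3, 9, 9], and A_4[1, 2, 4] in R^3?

The four points are coplanar iff the 3×3 determinant with rows A_1A_2, A_1A_3, A_1A_4 is zero.
Rows: (4, -6, -4), (2, -2, -1), (6, -9, -6).
Expanding along the first row: (4)(3) − (-6)(-6) + (-4)(-6) = 0.
Zero determinant ⇒ coplanar.

Yes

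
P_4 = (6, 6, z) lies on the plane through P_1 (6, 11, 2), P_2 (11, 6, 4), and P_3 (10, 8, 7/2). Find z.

A normal to the plane is n = P_1P_2 × P_1P_3 = (-3/2, 1/2, 5).
P_4 lies in the plane iff n · P_1P_4 = 0.
This gives (5)z + (-25/2) = 0, so z = 5/2.

5/2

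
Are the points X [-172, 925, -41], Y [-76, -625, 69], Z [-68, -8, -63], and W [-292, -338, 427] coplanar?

The four points are coplanar iff the 3×3 determinant with rows XY, XZ, XW is zero.
Rows: (96, -1550, 110), (104, -933, -22), (-120, -1263, 468).
Expanding along the first row: (96)(-464430) − (-1550)(46032) + (110)(-243312) = 0.
Zero determinant ⇒ coplanar.

Yes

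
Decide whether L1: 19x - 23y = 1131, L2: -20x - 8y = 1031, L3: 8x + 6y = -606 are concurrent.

No

Intersecting L1 and L2: solving the 2×2 system gives (x, y) = (-14665/612, -42209/612).
Substitute into L3: (8)(-14665/612) + (6)(-42209/612) = -185287/306.
But L3 requires -606 ≠ -185287/306, so the three lines have no common point.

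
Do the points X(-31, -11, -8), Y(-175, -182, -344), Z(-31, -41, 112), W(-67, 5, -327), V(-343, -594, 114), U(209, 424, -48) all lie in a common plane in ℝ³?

The plane through X, Y, Z has normal n = XY × XZ = (-30600, 17280, 4320) and equation n·P = 723960.
Checking the remaining points: n·W = 723960, n·V = 723960, n·U = 723960.
All equal 723960, so all 6 points lie in one plane.

Yes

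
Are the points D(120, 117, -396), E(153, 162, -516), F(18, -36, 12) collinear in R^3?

No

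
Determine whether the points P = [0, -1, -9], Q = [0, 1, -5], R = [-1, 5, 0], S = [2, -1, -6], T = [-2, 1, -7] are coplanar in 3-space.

The plane through P, Q, R has normal n = PQ × PR = (-6, -4, 2) and equation n·X = -14.
Checking the remaining points: n·S = -20, n·T = -6.
Since n·S = -20 ≠ -14, S is off the plane and the points are not all coplanar.

No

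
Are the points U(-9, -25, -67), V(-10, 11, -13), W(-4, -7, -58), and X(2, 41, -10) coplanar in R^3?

Yes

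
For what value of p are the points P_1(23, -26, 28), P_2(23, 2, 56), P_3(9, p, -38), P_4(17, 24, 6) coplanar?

76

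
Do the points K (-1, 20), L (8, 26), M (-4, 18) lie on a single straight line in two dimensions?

KL = (9, 6), KM = (-3, -2).
Checking proportionality: KM = -1/3·KL, so the vectors are parallel and the points are collinear.

Yes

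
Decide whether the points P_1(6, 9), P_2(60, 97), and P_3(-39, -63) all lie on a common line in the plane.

No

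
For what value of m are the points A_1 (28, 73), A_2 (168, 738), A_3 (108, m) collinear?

The three points are collinear iff det[A_1A_2; A_1A_3] = 0.
This determinant is linear in m: (140)m + (-63420) = 0, so m = 453.

453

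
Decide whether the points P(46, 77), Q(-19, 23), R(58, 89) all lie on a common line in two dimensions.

PQ = (-65, -54), PR = (12, 12).
det[PQ; PR] = (-65)(12) − (-54)(12) = -132.
The determinant is nonzero, so they are not collinear.

No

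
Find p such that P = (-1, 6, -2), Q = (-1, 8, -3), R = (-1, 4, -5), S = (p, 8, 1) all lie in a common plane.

The points are coplanar iff PQ · (PR × PS) = 0.
Expanding, this is linear in p: (-8)p + (-8) = 0.
So p = -1.

-1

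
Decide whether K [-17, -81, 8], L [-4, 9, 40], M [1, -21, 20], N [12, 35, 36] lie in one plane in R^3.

No

The four points are coplanar iff the 3×3 determinant with rows KL, KM, KN is zero.
Rows: (13, 90, 32), (18, 60, 12), (29, 116, 28).
Expanding along the first row: (13)(288) − (90)(156) + (32)(348) = 840.
Nonzero ⇒ not coplanar.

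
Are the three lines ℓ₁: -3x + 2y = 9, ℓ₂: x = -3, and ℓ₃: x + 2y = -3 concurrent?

Yes

Intersecting ℓ₁ and ℓ₂: solving the 2×2 system gives (x, y) = (-3, 0).
Substitute into ℓ₃: (1)(-3) + (2)(0) = -3.
This equals -3, so (-3, 0) lies on all three lines and they are concurrent.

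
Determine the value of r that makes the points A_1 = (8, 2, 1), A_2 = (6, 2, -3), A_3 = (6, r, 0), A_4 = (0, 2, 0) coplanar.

Normal to plane A_1A_2A_4: n = (0, 30, 0); plane equation n·P = 60.
Requiring n·A_3 = 60: (30)r + (0) = 60.
So r = 2.

2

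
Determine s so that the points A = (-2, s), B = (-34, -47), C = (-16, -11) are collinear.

The three points are collinear iff det[AB; AC] = 0.
This determinant is linear in s: (18)s + (-306) = 0, so s = 17.

17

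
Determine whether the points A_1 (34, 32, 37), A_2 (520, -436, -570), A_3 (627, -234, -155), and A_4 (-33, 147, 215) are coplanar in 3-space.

No

The four points are coplanar iff the 3×3 determinant with rows A_1A_2, A_1A_3, A_1A_4 is zero.
Rows: (486, -468, -607), (593, -266, -192), (-67, 115, 178).
Expanding along the first row: (486)(-25268) − (-468)(92690) + (-607)(50373) = 522261.
Nonzero ⇒ not coplanar.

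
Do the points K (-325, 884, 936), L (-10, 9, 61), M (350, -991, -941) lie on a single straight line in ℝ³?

KL = (315, -875, -875), KM = (675, -1875, -1877).
KL × KM = (1750, 630, 0).
The cross product is nonzero, so the points do not lie on one line.

No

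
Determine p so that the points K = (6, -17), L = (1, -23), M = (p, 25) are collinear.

The three points are collinear iff det[KL; KM] = 0.
This determinant is linear in p: (6)p + (-246) = 0, so p = 41.

41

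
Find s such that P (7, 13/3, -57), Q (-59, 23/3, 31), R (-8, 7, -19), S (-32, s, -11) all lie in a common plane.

17/3

Coplanarity ⇔ det[PQ; PR; PS] = 0.
Expanding, this is linear in s: (1188)s + (-6732) = 0.
So s = 17/3.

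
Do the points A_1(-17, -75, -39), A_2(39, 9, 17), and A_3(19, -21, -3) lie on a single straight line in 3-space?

Yes

A_1A_2 = (56, 84, 56), A_1A_3 = (36, 54, 36).
Each component of A_1A_3 is 9/14 times the corresponding component of A_1A_2, so A_1A_3 = 9/14·A_1A_2 and the points are collinear.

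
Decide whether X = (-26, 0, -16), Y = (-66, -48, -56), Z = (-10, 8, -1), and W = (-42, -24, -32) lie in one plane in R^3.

No

The four points are coplanar iff the 3×3 determinant with rows XY, XZ, XW is zero.
Rows: (-40, -48, -40), (16, 8, 15), (-16, -24, -16).
Expanding along the first row: (-40)(232) − (-48)(-16) + (-40)(-256) = 192.
Nonzero ⇒ not coplanar.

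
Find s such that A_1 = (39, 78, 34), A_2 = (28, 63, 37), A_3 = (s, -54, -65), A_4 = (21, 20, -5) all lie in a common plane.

3

Coplanarity ⇔ det[A_1A_2; A_1A_3; A_1A_4] = 0.
Expanding, this is linear in s: (-759)s + (2277) = 0.
So s = 3.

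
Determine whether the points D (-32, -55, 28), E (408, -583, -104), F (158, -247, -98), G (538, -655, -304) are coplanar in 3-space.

Yes

The four points are coplanar iff the 3×3 determinant with rows DE, DF, DG is zero.
Rows: (440, -528, -132), (190, -192, -126), (570, -600, -332).
Expanding along the first row: (440)(-11856) − (-528)(8740) + (-132)(-4560) = 0.
Zero determinant ⇒ coplanar.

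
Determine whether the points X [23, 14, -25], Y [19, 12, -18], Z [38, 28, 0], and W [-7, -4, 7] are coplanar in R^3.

With X as base: XY = (-4, -2, 7), XZ = (15, 14, 25), XW = (-30, -18, 32).
XZ × XW = (898, -1230, 150).
XY · (XZ × XW) = -82.
Since -82 ≠ 0, the four points are not coplanar.

No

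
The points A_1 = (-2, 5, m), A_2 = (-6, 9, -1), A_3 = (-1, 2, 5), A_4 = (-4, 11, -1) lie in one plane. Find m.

Coplanarity ⇔ det[A_1A_2; A_1A_3; A_1A_4] = 0.
Expanding, this is linear in m: (-24)m + (72) = 0.
So m = 3.

3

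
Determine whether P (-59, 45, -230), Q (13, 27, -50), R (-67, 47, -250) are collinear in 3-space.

PQ = (72, -18, 180), PR = (-8, 2, -20).
Each component of PR is -1/9 times the corresponding component of PQ, so PR = -1/9·PQ and the points are collinear.

Yes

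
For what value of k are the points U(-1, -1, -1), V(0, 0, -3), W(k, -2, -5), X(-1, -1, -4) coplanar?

Normal to plane UVX: n = (-3, 3, 0); plane equation n·P = 0.
Requiring n·W = 0: (-3)k + (-6) = 0.
So k = -2.

-2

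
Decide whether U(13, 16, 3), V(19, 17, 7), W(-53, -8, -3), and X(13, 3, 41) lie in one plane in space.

The four points are coplanar iff the 3×3 determinant with rows UV, UW, UX is zero.
Rows: (6, 1, 4), (-66, -24, -6), (0, -13, 38).
Expanding along the first row: (6)(-990) − (1)(-2508) + (4)(858) = 0.
Zero determinant ⇒ coplanar.

Yes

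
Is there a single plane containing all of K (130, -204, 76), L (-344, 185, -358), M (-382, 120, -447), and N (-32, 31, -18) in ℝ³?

No

With K as base: KL = (-474, 389, -434), KM = (-512, 324, -523), KN = (-162, 235, -94).
KM × KN = (92449, 36598, -67832).
KL · (KM × KN) = -145116.
Since -145116 ≠ 0, the four points are not coplanar.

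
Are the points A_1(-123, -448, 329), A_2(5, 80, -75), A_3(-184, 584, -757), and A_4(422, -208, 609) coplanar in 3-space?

Yes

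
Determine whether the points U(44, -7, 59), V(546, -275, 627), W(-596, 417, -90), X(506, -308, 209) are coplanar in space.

No

A normal to the plane through U, V, W is n = UV × UW = (-200900, -288722, 41328).
The plane has equation n·P = -4380194. For X: n·X = -4091472.
-4091472 ≠ -4380194, so X is off the plane.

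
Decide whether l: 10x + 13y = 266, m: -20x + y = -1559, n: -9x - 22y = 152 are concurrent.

Lines aᵢx + bᵢy = cᵢ with pairwise distinct directions are concurrent exactly when det[aᵢ bᵢ cᵢ] = 0.
Here the determinant is -103.
Nonzero, so no common point exists.

No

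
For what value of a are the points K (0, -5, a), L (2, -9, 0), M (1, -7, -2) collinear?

Direction LM = (-1, 2, -2). From the x-coordinate of K, the parameter along the line is τ = (0 − 2)/(-1) = 2.
Then a = 0 + 2·(-2) = -4.

-4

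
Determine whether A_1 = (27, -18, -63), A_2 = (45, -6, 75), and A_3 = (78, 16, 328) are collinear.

A_1A_2 = (18, 12, 138), A_1A_3 = (51, 34, 391).
A_1A_2 × A_1A_3 = (0, 0, 0).
The cross product vanishes, so the three points are collinear.

Yes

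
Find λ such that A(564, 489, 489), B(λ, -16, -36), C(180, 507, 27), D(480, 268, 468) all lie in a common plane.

Coplanarity ⇔ det[AB; AC; AD] = 0.
Expanding, this is linear in λ: (-102480)λ + (-3074400) = 0.
So λ = -30.

-30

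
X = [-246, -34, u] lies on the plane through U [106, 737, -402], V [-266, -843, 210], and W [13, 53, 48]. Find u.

-567

Coplanarity requires UV · (UW × UX) = 0.
UV = (-372, -1580, 612), UW = (-93, -684, 450); the triple product is linear in u with coefficient 107508 and constant term 60957036.
Setting it to zero: u = -567.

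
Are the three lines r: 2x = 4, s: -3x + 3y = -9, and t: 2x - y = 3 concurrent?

Intersecting r and s: solving the 2×2 system gives (x, y) = (2, -1).
Substitute into t: (2)(2) + (-1)(-1) = 5.
But t requires 3 ≠ 5, so the three lines have no common point.

No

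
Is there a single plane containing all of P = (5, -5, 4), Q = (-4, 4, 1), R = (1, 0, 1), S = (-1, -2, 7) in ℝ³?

Yes

With P as base: PQ = (-9, 9, -3), PR = (-4, 5, -3), PS = (-6, 3, 3).
PR × PS = (24, 30, 18).
PQ · (PR × PS) = 0.
The scalar triple product vanishes, so the four points are coplanar.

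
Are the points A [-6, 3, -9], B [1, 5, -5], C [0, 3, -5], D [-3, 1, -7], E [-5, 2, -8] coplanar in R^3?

The plane through A, B, C has normal n = AB × AC = (8, -4, -12) and equation n·P = 48.
Checking the remaining points: n·D = 56, n·E = 48.
Since n·D = 56 ≠ 48, D is off the plane and the points are not all coplanar.

No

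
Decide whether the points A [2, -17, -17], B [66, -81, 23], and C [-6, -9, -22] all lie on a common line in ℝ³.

Yes

AB = (64, -64, 40), AC = (-8, 8, -5).
Each component of AC is -1/8 times the corresponding component of AB, so AC = -1/8·AB and the points are collinear.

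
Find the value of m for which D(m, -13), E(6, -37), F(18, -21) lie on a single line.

24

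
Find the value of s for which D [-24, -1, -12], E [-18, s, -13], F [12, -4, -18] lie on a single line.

-3/2

Collinearity requires DE × DF = 0; each component is linear in s.
The x-component gives (-6)s + (-9) = 0, so s = -3/2.
The remaining components then also vanish.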